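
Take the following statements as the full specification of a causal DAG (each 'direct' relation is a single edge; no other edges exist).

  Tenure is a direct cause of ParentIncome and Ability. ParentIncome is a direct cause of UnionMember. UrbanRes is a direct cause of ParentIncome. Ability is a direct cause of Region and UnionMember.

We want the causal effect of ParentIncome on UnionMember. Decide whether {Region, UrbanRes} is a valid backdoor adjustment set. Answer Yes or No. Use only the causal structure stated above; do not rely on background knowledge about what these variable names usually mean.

Backdoor paths from ParentIncome to UnionMember (paths whose first edge points into ParentIncome):
  P1: ParentIncome <- Tenure -> Ability -> UnionMember
Condition 1 (no descendant of ParentIncome in the set): holds — descendants of ParentIncome are {UnionMember}; none are in {Region, UrbanRes}.
Condition 2 (every backdoor path blocked by {Region, UrbanRes}):
  P1: open — no interior node is in the conditioning set.
{Region, UrbanRes} does not satisfy the backdoor criterion.

No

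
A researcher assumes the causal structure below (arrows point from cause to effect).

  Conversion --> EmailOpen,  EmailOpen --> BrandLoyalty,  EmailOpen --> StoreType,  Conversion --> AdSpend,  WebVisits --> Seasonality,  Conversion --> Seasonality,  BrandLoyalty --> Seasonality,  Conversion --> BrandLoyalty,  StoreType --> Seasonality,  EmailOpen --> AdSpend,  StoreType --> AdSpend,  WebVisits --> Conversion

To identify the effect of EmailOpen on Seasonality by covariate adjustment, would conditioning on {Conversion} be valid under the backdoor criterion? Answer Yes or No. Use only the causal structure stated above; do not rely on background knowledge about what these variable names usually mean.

Yes

Backdoor paths from EmailOpen to Seasonality (paths whose first edge points into EmailOpen):
  P1: EmailOpen <- Conversion <- WebVisits -> Seasonality
  P2: EmailOpen <- Conversion -> BrandLoyalty -> Seasonality
  P3: EmailOpen <- Conversion -> Seasonality
  P4: EmailOpen <- Conversion -> AdSpend <- StoreType -> Seasonality
Condition 1 (no descendant of EmailOpen in the set): holds — descendants of EmailOpen are {AdSpend, BrandLoyalty, Seasonality, StoreType}; none are in {Conversion}.
Condition 2 (every backdoor path blocked by {Conversion}):
  P1: blocked at chain node Conversion ∈ conditioning set.
  P2: blocked at fork node Conversion ∈ conditioning set.
  P3: blocked at fork node Conversion ∈ conditioning set.
  P4: blocked at fork node Conversion ∈ conditioning set.
{Conversion} satisfies the backdoor criterion.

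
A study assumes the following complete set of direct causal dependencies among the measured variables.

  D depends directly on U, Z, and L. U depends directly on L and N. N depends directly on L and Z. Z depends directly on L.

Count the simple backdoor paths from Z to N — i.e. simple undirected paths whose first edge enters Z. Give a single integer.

3

A backdoor path from Z to N is any simple undirected path whose first edge points into Z (i.e. leaves Z via a parent).
Parents of Z: {L}.
Enumerating:
  P1: Z <- L -> N
  P2: Z <- L -> U <- N
  P3: Z <- L -> D <- U <- N
That exhausts the simple backdoor paths. Count: 3.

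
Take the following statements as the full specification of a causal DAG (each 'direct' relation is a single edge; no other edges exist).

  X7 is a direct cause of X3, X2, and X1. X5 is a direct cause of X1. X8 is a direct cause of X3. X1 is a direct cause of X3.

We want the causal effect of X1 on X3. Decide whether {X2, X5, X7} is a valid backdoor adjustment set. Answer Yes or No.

Yes

Backdoor paths from X1 to X3 (paths whose first edge points into X1):
  P1: X1 <- X7 -> X3
Condition 1 (no descendant of X1 in the set): holds — descendants of X1 are {X3}; none are in {X2, X5, X7}.
Condition 2 (every backdoor path blocked by {X2, X5, X7}):
  P1: blocked at fork node X7 ∈ conditioning set.
{X2, X5, X7} satisfies the backdoor criterion.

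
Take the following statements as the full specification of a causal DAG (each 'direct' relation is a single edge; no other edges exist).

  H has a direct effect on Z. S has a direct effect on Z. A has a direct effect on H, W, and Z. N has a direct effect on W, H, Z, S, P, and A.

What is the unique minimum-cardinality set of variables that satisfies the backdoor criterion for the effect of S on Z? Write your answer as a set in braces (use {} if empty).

{N}

Variables eligible for adjustment (non-descendants of S, excluding S and Z): {A, H, N, P, W}.
Backdoor paths from S to Z:
  P1: S <- N -> A -> H -> Z
  P2: S <- N -> A -> Z
  P3: S <- N -> W <- A -> H -> Z
  P4: S <- N -> W <- A -> Z
  P5: S <- N -> H <- A -> Z
  P6: S <- N -> H -> Z
  P7: S <- N -> Z
The empty set is not sufficient: P1 (S <- N -> A -> H -> Z) has no collider blocking it and no conditioned non-collider, so it is open.
Try {N}:
  P1: blocked at fork node N ∈ conditioning set.
  P2: blocked at fork node N ∈ conditioning set.
  P3: blocked at fork node N ∈ conditioning set.
  P4: blocked at fork node N ∈ conditioning set.
  P5: blocked at fork node N ∈ conditioning set.
  P6: blocked at fork node N ∈ conditioning set.
  P7: blocked at fork node N ∈ conditioning set.
{N} contains no descendant of S and blocks every backdoor path.
No other singleton works — e.g. {P} leaves P1 open — so {N} is the unique smallest valid adjustment set.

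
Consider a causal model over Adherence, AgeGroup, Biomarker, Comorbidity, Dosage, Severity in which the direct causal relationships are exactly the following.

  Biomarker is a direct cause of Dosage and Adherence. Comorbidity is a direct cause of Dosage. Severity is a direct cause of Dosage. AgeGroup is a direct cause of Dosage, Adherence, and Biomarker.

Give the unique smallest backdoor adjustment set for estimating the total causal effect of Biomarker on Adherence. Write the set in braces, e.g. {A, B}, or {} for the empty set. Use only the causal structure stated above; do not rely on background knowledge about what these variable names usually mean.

{AgeGroup}

Variables eligible for adjustment (non-descendants of Biomarker, excluding Biomarker and Adherence): {AgeGroup, Comorbidity, Severity}.
Backdoor paths from Biomarker to Adherence:
  P1: Biomarker <- AgeGroup -> Adherence
The empty set is not sufficient: P1 (Biomarker <- AgeGroup -> Adherence) has no collider blocking it and no conditioned non-collider, so it is open.
Try {AgeGroup}:
  P1: blocked at fork node AgeGroup ∈ conditioning set.
{AgeGroup} contains no descendant of Biomarker and blocks every backdoor path.
No other singleton works — e.g. {Severity} leaves P1 open — so {AgeGroup} is the unique smallest valid adjustment set.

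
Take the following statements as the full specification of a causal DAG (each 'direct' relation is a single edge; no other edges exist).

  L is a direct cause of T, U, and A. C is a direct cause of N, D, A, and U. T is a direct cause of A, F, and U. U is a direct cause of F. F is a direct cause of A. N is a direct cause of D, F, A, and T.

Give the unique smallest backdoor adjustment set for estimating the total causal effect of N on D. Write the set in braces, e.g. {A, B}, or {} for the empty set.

{C}

Variables eligible for adjustment (non-descendants of N, excluding N and D): {C, L}.
Backdoor paths from N to D:
  P1: N <- C -> D
The empty set is not sufficient: P1 (N <- C -> D) has no collider blocking it and no conditioned non-collider, so it is open.
Try {C}:
  P1: blocked at fork node C ∈ conditioning set.
{C} contains no descendant of N and blocks every backdoor path.
No other singleton works — e.g. {L} leaves P1 open — so {C} is the unique smallest valid adjustment set.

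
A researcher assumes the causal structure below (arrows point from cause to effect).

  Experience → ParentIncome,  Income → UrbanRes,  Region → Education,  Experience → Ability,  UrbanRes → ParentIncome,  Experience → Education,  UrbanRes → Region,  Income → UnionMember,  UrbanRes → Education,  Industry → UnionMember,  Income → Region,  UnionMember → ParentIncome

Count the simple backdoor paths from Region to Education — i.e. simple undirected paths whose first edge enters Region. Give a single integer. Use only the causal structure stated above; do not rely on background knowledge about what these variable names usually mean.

A backdoor path from Region to Education is any simple undirected path whose first edge points into Region (i.e. leaves Region via a parent).
Parents of Region: {Income, UrbanRes}.
Enumerating:
  P1: Region <- Income -> UrbanRes -> ParentIncome <- Experience -> Education
  P2: Region <- Income -> UrbanRes -> Education
  P3: Region <- Income -> UnionMember -> ParentIncome <- UrbanRes -> Education
  P4: Region <- Income -> UnionMember -> ParentIncome <- Experience -> Education
  P5: Region <- UrbanRes <- Income -> UnionMember -> ParentIncome <- Experience -> Education
  P6: Region <- UrbanRes -> ParentIncome <- Experience -> Education
  P7: Region <- UrbanRes -> Education
That exhausts the simple backdoor paths. Count: 7.

7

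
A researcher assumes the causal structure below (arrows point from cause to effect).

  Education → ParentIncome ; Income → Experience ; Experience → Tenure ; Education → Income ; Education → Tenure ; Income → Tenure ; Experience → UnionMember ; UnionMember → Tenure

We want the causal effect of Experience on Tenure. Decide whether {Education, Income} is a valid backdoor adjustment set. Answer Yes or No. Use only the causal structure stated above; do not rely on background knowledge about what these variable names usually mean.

Backdoor paths from Experience to Tenure (paths whose first edge points into Experience):
  P1: Experience <- Income <- Education -> Tenure
  P2: Experience <- Income -> Tenure
Condition 1 (no descendant of Experience in the set): holds — descendants of Experience are {Tenure, UnionMember}; none are in {Education, Income}.
Condition 2 (every backdoor path blocked by {Education, Income}):
  P1: blocked at chain node Income ∈ conditioning set.
  P2: blocked at fork node Income ∈ conditioning set.
{Education, Income} satisfies the backdoor criterion.

Yes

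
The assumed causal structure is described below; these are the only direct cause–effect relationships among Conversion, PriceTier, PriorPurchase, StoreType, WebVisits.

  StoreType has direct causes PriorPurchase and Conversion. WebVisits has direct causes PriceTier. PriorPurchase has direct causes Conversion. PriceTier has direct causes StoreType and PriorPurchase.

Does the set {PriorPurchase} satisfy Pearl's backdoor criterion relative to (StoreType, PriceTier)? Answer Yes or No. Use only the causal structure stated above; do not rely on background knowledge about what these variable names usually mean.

Yes

Backdoor paths from StoreType to PriceTier (paths whose first edge points into StoreType):
  P1: StoreType <- Conversion -> PriorPurchase -> PriceTier
  P2: StoreType <- PriorPurchase -> PriceTier
Condition 1 (no descendant of StoreType in the set): holds — descendants of StoreType are {PriceTier, WebVisits}; none are in {PriorPurchase}.
Condition 2 (every backdoor path blocked by {PriorPurchase}):
  P1: blocked at chain node PriorPurchase ∈ conditioning set.
  P2: blocked at fork node PriorPurchase ∈ conditioning set.
{PriorPurchase} satisfies the backdoor criterion.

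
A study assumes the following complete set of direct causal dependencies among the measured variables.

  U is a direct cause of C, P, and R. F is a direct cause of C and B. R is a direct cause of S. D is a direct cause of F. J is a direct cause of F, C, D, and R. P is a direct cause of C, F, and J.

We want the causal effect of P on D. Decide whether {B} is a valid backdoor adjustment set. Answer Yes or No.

No

Backdoor paths from P to D (paths whose first edge points into P):
  P1: P <- U -> C <- J -> D
  P2: P <- U -> C <- J -> F <- D
  P3: P <- U -> C <- F <- J -> D
  P4: P <- U -> C <- F <- D
  P5: P <- U -> R <- J -> D
  P6: P <- U -> R <- J -> F <- D
  P7: P <- U -> R <- J -> C <- F <- D
Condition 1 (no descendant of P in the set): FAILS — B is a descendant of P.
Condition 2 (every backdoor path blocked by {B}):
  P1: blocked at collider C (neither it nor any descendant is in the conditioning set).
  P2: blocked at collider C (neither it nor any descendant is in the conditioning set).
  P3: blocked at collider C (neither it nor any descendant is in the conditioning set).
  P4: blocked at collider C (neither it nor any descendant is in the conditioning set).
  P5: blocked at collider R (neither it nor any descendant is in the conditioning set).
  P6: blocked at collider R (neither it nor any descendant is in the conditioning set).
  P7: blocked at collider R (neither it nor any descendant is in the conditioning set).
{B} does not satisfy the backdoor criterion.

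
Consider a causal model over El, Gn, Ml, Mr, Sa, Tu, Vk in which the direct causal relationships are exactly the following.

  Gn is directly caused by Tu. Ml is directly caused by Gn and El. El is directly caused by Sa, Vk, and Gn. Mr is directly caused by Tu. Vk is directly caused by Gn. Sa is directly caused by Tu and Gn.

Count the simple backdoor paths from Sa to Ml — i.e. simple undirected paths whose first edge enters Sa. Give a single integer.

A backdoor path from Sa to Ml is any simple undirected path whose first edge points into Sa (i.e. leaves Sa via a parent).
Parents of Sa: {Gn, Tu}.
Enumerating:
  P1: Sa <- Tu -> Gn -> Vk -> El -> Ml
  P2: Sa <- Tu -> Gn -> El -> Ml
  P3: Sa <- Tu -> Gn -> Ml
  P4: Sa <- Gn -> Vk -> El -> Ml
  P5: Sa <- Gn -> El -> Ml
  P6: Sa <- Gn -> Ml
That exhausts the simple backdoor paths. Count: 6.

6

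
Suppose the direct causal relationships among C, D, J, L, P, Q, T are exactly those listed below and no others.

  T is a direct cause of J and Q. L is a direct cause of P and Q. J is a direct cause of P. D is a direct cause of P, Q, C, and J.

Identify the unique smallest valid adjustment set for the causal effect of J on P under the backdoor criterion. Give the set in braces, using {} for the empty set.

{D}

Variables eligible for adjustment (non-descendants of J, excluding J and P): {C, D, L, Q, T}.
Backdoor paths from J to P:
  P1: J <- D -> P
  P2: J <- D -> Q <- L -> P
  P3: J <- T -> Q <- D -> P
  P4: J <- T -> Q <- L -> P
The empty set is not sufficient: P1 (J <- D -> P) has no collider blocking it and no conditioned non-collider, so it is open.
Try {D}:
  P1: blocked at fork node D ∈ conditioning set.
  P2: blocked at fork node D ∈ conditioning set.
  P3: blocked at collider Q (neither it nor any descendant is in the conditioning set).
  P4: blocked at collider Q (neither it nor any descendant is in the conditioning set).
{D} contains no descendant of J and blocks every backdoor path.
No other singleton works — e.g. {L} leaves P1 open — so {D} is the unique smallest valid adjustment set.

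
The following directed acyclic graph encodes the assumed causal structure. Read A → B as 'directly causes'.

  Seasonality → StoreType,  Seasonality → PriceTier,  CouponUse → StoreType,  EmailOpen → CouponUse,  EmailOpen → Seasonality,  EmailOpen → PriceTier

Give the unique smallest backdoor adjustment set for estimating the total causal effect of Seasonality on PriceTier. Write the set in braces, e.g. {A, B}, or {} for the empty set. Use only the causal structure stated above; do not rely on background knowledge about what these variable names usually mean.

Variables eligible for adjustment (non-descendants of Seasonality, excluding Seasonality and PriceTier): {CouponUse, EmailOpen}.
Backdoor paths from Seasonality to PriceTier:
  P1: Seasonality <- EmailOpen -> PriceTier
The empty set is not sufficient: P1 (Seasonality <- EmailOpen -> PriceTier) has no collider blocking it and no conditioned non-collider, so it is open.
Try {EmailOpen}:
  P1: blocked at fork node EmailOpen ∈ conditioning set.
{EmailOpen} contains no descendant of Seasonality and blocks every backdoor path.
No other singleton works — e.g. {CouponUse} leaves P1 open — so {EmailOpen} is the unique smallest valid adjustment set.

{EmailOpen}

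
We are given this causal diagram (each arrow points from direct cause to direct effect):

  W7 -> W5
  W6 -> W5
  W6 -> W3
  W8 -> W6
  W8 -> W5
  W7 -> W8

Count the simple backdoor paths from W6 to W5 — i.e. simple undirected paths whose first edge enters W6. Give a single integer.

2

A backdoor path from W6 to W5 is any simple undirected path whose first edge points into W6 (i.e. leaves W6 via a parent).
Parents of W6: {W8}.
Enumerating:
  P1: W6 <- W8 <- W7 -> W5
  P2: W6 <- W8 -> W5
That exhausts the simple backdoor paths. Count: 2.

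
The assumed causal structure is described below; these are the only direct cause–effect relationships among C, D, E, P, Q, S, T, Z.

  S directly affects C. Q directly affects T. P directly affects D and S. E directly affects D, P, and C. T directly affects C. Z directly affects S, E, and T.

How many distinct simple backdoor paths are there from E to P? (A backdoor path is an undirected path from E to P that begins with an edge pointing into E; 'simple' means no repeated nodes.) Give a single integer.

A backdoor path from E to P is any simple undirected path whose first edge points into E (i.e. leaves E via a parent).
Parents of E: {Z}.
Enumerating:
  P1: E <- Z -> S <- P
  P2: E <- Z -> T -> C <- S <- P
That exhausts the simple backdoor paths. Count: 2.

2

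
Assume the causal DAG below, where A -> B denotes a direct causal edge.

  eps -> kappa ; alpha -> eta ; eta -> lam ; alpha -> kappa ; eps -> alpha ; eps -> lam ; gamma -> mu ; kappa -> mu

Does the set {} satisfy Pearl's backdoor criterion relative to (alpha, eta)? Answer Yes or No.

Yes

Backdoor paths from alpha to eta (paths whose first edge points into alpha):
  P1: alpha <- eps -> lam <- eta
Condition 1 (no descendant of alpha in the set): holds — descendants of alpha are {eta, kappa, lam, mu}; none are in {}.
Condition 2 (every backdoor path blocked by {}):
  P1: blocked at collider lam (neither it nor any descendant is in the conditioning set).
{} satisfies the backdoor criterion.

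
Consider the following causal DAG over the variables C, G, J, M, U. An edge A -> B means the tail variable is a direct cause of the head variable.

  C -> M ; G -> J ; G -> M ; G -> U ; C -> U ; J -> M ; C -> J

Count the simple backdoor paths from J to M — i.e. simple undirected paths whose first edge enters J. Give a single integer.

A backdoor path from J to M is any simple undirected path whose first edge points into J (i.e. leaves J via a parent).
Parents of J: {C, G}.
Enumerating:
  P1: J <- C -> U <- G -> M
  P2: J <- C -> M
  P3: J <- G -> U <- C -> M
  P4: J <- G -> M
That exhausts the simple backdoor paths. Count: 4.

4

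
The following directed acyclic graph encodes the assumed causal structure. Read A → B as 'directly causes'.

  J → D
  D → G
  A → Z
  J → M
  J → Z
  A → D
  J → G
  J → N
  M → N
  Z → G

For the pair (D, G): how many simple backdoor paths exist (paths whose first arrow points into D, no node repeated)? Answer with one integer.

4

A backdoor path from D to G is any simple undirected path whose first edge points into D (i.e. leaves D via a parent).
Parents of D: {A, J}.
Enumerating:
  P1: D <- J -> Z -> G
  P2: D <- J -> G
  P3: D <- A -> Z <- J -> G
  P4: D <- A -> Z -> G
That exhausts the simple backdoor paths. Count: 4.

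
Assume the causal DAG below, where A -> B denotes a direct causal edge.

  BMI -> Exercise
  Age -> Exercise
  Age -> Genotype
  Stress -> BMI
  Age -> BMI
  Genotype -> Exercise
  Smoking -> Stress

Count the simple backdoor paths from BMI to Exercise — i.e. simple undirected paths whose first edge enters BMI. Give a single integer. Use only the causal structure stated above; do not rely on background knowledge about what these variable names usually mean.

A backdoor path from BMI to Exercise is any simple undirected path whose first edge points into BMI (i.e. leaves BMI via a parent).
Parents of BMI: {Age, Stress}.
Enumerating:
  P1: BMI <- Age -> Genotype -> Exercise
  P2: BMI <- Age -> Exercise
That exhausts the simple backdoor paths. Count: 2.

2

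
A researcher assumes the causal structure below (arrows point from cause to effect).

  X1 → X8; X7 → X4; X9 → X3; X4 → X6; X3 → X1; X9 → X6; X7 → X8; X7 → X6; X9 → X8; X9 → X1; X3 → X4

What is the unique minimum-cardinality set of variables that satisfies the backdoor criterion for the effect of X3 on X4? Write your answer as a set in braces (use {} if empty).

{}

Variables eligible for adjustment (non-descendants of X3, excluding X3 and X4): {X7, X9}.
Backdoor paths from X3 to X4:
  P1: X3 <- X9 -> X1 -> X8 <- X7 -> X4
  P2: X3 <- X9 -> X1 -> X8 <- X7 -> X6 <- X4
  P3: X3 <- X9 -> X8 <- X7 -> X4
  P4: X3 <- X9 -> X8 <- X7 -> X6 <- X4
  P5: X3 <- X9 -> X6 <- X7 -> X4
  P6: X3 <- X9 -> X6 <- X4
Each backdoor path contains an unconditioned collider, so every path is already blocked with the empty conditioning set:
  P1: blocked at collider X8 (neither it nor any descendant is in the conditioning set).
  P2: blocked at collider X8 (neither it nor any descendant is in the conditioning set).
  P3: blocked at collider X8 (neither it nor any descendant is in the conditioning set).
  P4: blocked at collider X8 (neither it nor any descendant is in the conditioning set).
  P5: blocked at collider X6 (neither it nor any descendant is in the conditioning set).
  P6: blocked at collider X6 (neither it nor any descendant is in the conditioning set).
The empty set is therefore the unique smallest valid set.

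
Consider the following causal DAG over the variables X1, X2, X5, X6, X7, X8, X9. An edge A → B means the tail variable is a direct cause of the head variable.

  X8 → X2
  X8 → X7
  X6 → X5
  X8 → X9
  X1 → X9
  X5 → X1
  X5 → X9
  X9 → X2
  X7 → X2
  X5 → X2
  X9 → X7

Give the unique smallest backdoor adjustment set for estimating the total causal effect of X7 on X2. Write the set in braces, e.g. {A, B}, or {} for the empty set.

{X8, X9}

Variables eligible for adjustment (non-descendants of X7, excluding X7 and X2): {X1, X5, X6, X8, X9}.
Backdoor paths from X7 to X2:
  P1: X7 <- X8 -> X9 <- X5 -> X2
  P2: X7 <- X8 -> X9 <- X1 <- X5 -> X2
  P3: X7 <- X8 -> X9 -> X2
  P4: X7 <- X8 -> X2
  P5: X7 <- X9 <- X5 -> X2
  P6: X7 <- X9 <- X8 -> X2
  P7: X7 <- X9 <- X1 <- X5 -> X2
  P8: X7 <- X9 -> X2
The empty set is not sufficient: P3 (X7 <- X8 -> X9 -> X2) has no collider blocking it and no conditioned non-collider, so it is open.
Try {X8, X9}:
  P1: blocked at fork node X8 ∈ conditioning set.
  P2: blocked at fork node X8 ∈ conditioning set.
  P3: blocked at fork node X8 ∈ conditioning set.
  P4: blocked at fork node X8 ∈ conditioning set.
  P5: blocked at chain node X9 ∈ conditioning set.
  P6: blocked at chain node X9 ∈ conditioning set.
  P7: blocked at chain node X9 ∈ conditioning set.
  P8: blocked at fork node X9 ∈ conditioning set.
{X8, X9} contains no descendant of X7 and blocks every backdoor path.
Every element of {X8, X9} is needed (dropping X8 leaves P1 open; dropping X9 leaves P5 open), so no proper subset is valid.
Among all size-2 subsets of the eligible variables, only {X8, X9} blocks every backdoor path, so it is the unique smallest valid adjustment set.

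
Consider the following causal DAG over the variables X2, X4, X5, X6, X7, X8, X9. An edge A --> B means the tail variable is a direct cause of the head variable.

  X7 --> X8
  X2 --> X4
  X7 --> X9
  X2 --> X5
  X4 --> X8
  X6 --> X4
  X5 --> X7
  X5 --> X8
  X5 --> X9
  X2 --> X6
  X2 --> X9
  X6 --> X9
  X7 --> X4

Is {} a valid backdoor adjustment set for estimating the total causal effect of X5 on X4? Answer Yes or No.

No

Backdoor paths from X5 to X4 (paths whose first edge points into X5):
  P1: X5 <- X2 -> X6 -> X9 <- X7 -> X4
  P2: X5 <- X2 -> X6 -> X9 <- X7 -> X8 <- X4
  P3: X5 <- X2 -> X6 -> X4
  P4: X5 <- X2 -> X9 <- X6 -> X4
  P5: X5 <- X2 -> X9 <- X7 -> X4
  P6: X5 <- X2 -> X9 <- X7 -> X8 <- X4
  P7: X5 <- X2 -> X4
Condition 1 (no descendant of X5 in the set): holds — descendants of X5 are {X4, X7, X8, X9}; none are in {}.
Condition 2 (every backdoor path blocked by {}):
  P1: blocked at collider X9 (neither it nor any descendant is in the conditioning set).
  P2: blocked at collider X9 (neither it nor any descendant is in the conditioning set).
  P3: open — no interior node is in the conditioning set.
  P4: blocked at collider X9 (neither it nor any descendant is in the conditioning set).
  P5: blocked at collider X9 (neither it nor any descendant is in the conditioning set).
  P6: blocked at collider X9 (neither it nor any descendant is in the conditioning set).
  P7: open — no interior node is in the conditioning set.
{} does not satisfy the backdoor criterion.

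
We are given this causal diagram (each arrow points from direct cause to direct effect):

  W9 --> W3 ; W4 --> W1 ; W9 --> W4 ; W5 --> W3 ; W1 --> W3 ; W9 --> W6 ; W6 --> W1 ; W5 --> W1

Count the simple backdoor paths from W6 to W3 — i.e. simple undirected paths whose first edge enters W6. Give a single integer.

A backdoor path from W6 to W3 is any simple undirected path whose first edge points into W6 (i.e. leaves W6 via a parent).
Parents of W6: {W9}.
Enumerating:
  P1: W6 <- W9 -> W4 -> W1 <- W5 -> W3
  P2: W6 <- W9 -> W4 -> W1 -> W3
  P3: W6 <- W9 -> W3
That exhausts the simple backdoor paths. Count: 3.

3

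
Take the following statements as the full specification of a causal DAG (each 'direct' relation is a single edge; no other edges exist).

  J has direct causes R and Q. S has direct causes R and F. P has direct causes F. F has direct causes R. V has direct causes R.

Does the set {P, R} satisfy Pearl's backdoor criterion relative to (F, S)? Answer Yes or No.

No

Backdoor paths from F to S (paths whose first edge points into F):
  P1: F <- R -> S
Condition 1 (no descendant of F in the set): FAILS — P is a descendant of F.
Condition 2 (every backdoor path blocked by {P, R}):
  P1: blocked at fork node R ∈ conditioning set.
{P, R} does not satisfy the backdoor criterion.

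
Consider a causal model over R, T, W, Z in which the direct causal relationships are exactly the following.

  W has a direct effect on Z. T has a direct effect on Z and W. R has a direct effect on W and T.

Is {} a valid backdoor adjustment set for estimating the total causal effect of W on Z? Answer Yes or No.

No

Backdoor paths from W to Z (paths whose first edge points into W):
  P1: W <- R -> T -> Z
  P2: W <- T -> Z
Condition 1 (no descendant of W in the set): holds — descendants of W are {Z}; none are in {}.
Condition 2 (every backdoor path blocked by {}):
  P1: open — no interior node is in the conditioning set.
  P2: open — no interior node is in the conditioning set.
{} does not satisfy the backdoor criterion.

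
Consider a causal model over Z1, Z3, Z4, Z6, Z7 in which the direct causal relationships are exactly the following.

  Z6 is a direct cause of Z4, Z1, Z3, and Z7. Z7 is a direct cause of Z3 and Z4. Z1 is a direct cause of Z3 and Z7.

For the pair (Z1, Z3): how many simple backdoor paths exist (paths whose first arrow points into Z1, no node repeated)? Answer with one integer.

3

A backdoor path from Z1 to Z3 is any simple undirected path whose first edge points into Z1 (i.e. leaves Z1 via a parent).
Parents of Z1: {Z6}.
Enumerating:
  P1: Z1 <- Z6 -> Z7 -> Z3
  P2: Z1 <- Z6 -> Z3
  P3: Z1 <- Z6 -> Z4 <- Z7 -> Z3
That exhausts the simple backdoor paths. Count: 3.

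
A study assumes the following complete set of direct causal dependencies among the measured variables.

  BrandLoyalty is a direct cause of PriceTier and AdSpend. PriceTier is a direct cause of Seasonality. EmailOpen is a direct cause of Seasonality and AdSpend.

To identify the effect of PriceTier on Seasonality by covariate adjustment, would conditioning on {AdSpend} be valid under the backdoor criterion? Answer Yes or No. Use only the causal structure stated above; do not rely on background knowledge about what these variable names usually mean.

Backdoor paths from PriceTier to Seasonality (paths whose first edge points into PriceTier):
  P1: PriceTier <- BrandLoyalty -> AdSpend <- EmailOpen -> Seasonality
Condition 1 (no descendant of PriceTier in the set): holds — descendants of PriceTier are {Seasonality}; none are in {AdSpend}.
Condition 2 (every backdoor path blocked by {AdSpend}):
  P1: open — collider(s) AdSpend are conditioned on (or have a conditioned descendant) and no non-collider on the path is in the set.
{AdSpend} does not satisfy the backdoor criterion.

No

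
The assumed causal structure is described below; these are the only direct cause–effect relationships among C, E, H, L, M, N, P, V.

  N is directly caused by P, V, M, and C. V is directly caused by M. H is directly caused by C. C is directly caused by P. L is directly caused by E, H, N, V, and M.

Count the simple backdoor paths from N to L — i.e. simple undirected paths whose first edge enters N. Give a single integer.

6

A backdoor path from N to L is any simple undirected path whose first edge points into N (i.e. leaves N via a parent).
Parents of N: {C, M, P, V}.
Enumerating:
  P1: N <- M -> V -> L
  P2: N <- M -> L
  P3: N <- P -> C -> H -> L
  P4: N <- V <- M -> L
  P5: N <- V -> L
  P6: N <- C -> H -> L
That exhausts the simple backdoor paths. Count: 6.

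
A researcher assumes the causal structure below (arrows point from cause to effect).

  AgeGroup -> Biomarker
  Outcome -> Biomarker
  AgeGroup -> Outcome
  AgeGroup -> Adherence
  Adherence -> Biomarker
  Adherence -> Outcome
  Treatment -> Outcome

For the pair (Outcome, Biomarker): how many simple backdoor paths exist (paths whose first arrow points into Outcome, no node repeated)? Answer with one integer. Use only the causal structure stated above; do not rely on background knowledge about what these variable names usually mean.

4

A backdoor path from Outcome to Biomarker is any simple undirected path whose first edge points into Outcome (i.e. leaves Outcome via a parent).
Parents of Outcome: {Adherence, AgeGroup, Treatment}.
Enumerating:
  P1: Outcome <- AgeGroup -> Adherence -> Biomarker
  P2: Outcome <- AgeGroup -> Biomarker
  P3: Outcome <- Adherence <- AgeGroup -> Biomarker
  P4: Outcome <- Adherence -> Biomarker
That exhausts the simple backdoor paths. Count: 4.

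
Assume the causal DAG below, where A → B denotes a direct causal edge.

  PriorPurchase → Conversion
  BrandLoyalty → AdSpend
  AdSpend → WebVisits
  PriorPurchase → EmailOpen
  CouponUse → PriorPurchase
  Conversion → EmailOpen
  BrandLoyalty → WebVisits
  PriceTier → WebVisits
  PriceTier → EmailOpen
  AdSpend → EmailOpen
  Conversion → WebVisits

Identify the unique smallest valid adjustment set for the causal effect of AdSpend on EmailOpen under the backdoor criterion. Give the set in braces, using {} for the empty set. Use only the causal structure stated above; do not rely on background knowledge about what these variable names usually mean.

{}

Variables eligible for adjustment (non-descendants of AdSpend, excluding AdSpend and EmailOpen): {BrandLoyalty, Conversion, CouponUse, PriceTier, PriorPurchase}.
Backdoor paths from AdSpend to EmailOpen:
  P1: AdSpend <- BrandLoyalty -> WebVisits <- PriceTier -> EmailOpen
  P2: AdSpend <- BrandLoyalty -> WebVisits <- Conversion <- PriorPurchase -> EmailOpen
  P3: AdSpend <- BrandLoyalty -> WebVisits <- Conversion -> EmailOpen
Each backdoor path contains an unconditioned collider, so every path is already blocked with the empty conditioning set:
  P1: blocked at collider WebVisits (neither it nor any descendant is in the conditioning set).
  P2: blocked at collider WebVisits (neither it nor any descendant is in the conditioning set).
  P3: blocked at collider WebVisits (neither it nor any descendant is in the conditioning set).
The empty set is therefore the unique smallest valid set.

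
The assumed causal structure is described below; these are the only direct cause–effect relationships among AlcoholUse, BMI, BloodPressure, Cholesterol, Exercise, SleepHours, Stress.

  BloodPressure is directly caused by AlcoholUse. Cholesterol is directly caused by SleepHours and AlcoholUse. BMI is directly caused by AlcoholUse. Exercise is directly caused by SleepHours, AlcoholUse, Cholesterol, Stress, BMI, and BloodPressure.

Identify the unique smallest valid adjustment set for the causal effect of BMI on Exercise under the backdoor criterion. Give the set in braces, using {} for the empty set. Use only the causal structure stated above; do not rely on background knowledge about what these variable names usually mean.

Variables eligible for adjustment (non-descendants of BMI, excluding BMI and Exercise): {AlcoholUse, BloodPressure, Cholesterol, SleepHours, Stress}.
Backdoor paths from BMI to Exercise:
  P1: BMI <- AlcoholUse -> BloodPressure -> Exercise
  P2: BMI <- AlcoholUse -> Cholesterol <- SleepHours -> Exercise
  P3: BMI <- AlcoholUse -> Cholesterol -> Exercise
  P4: BMI <- AlcoholUse -> Exercise
The empty set is not sufficient: P1 (BMI <- AlcoholUse -> BloodPressure -> Exercise) has no collider blocking it and no conditioned non-collider, so it is open.
Try {AlcoholUse}:
  P1: blocked at fork node AlcoholUse ∈ conditioning set.
  P2: blocked at fork node AlcoholUse ∈ conditioning set.
  P3: blocked at fork node AlcoholUse ∈ conditioning set.
  P4: blocked at fork node AlcoholUse ∈ conditioning set.
{AlcoholUse} contains no descendant of BMI and blocks every backdoor path.
No other singleton works — e.g. {SleepHours} leaves P1 open — so {AlcoholUse} is the unique smallest valid adjustment set.

{AlcoholUse}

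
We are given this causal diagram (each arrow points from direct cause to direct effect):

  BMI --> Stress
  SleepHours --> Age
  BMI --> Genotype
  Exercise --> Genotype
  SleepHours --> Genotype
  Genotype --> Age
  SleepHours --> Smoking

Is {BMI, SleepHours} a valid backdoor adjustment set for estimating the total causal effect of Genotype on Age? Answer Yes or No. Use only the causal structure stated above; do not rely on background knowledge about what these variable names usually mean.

Backdoor paths from Genotype to Age (paths whose first edge points into Genotype):
  P1: Genotype <- SleepHours -> Age
Condition 1 (no descendant of Genotype in the set): holds — descendants of Genotype are {Age}; none are in {BMI, SleepHours}.
Condition 2 (every backdoor path blocked by {BMI, SleepHours}):
  P1: blocked at fork node SleepHours ∈ conditioning set.
{BMI, SleepHours} satisfies the backdoor criterion.

Yes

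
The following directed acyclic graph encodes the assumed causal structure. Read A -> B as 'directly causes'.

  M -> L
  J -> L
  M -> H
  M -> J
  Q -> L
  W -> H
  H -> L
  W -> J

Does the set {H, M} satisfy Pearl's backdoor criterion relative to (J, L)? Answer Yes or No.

Backdoor paths from J to L (paths whose first edge points into J):
  P1: J <- M -> H -> L
  P2: J <- M -> L
  P3: J <- W -> H <- M -> L
  P4: J <- W -> H -> L
Condition 1 (no descendant of J in the set): holds — descendants of J are {L}; none are in {H, M}.
Condition 2 (every backdoor path blocked by {H, M}):
  P1: blocked at fork node M ∈ conditioning set.
  P2: blocked at fork node M ∈ conditioning set.
  P3: blocked at fork node M ∈ conditioning set.
  P4: blocked at chain node H ∈ conditioning set.
{H, M} satisfies the backdoor criterion.

Yes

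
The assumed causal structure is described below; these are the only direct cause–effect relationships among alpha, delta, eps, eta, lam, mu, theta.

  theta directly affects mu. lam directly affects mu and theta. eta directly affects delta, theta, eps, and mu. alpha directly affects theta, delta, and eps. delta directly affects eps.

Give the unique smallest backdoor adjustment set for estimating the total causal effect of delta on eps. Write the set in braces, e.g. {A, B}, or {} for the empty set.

Variables eligible for adjustment (non-descendants of delta, excluding delta and eps): {alpha, eta, lam, mu, theta}.
Backdoor paths from delta to eps:
  P1: delta <- alpha -> theta <- eta -> eps
  P2: delta <- alpha -> theta <- lam -> mu <- eta -> eps
  P3: delta <- alpha -> theta -> mu <- eta -> eps
  P4: delta <- alpha -> eps
  P5: delta <- eta -> theta <- alpha -> eps
  P6: delta <- eta -> mu <- lam -> theta <- alpha -> eps
  P7: delta <- eta -> mu <- theta <- alpha -> eps
  P8: delta <- eta -> eps
The empty set is not sufficient: P4 (delta <- alpha -> eps) has no collider blocking it and no conditioned non-collider, so it is open.
Try {alpha, eta}:
  P1: blocked at fork node alpha ∈ conditioning set.
  P2: blocked at fork node alpha ∈ conditioning set.
  P3: blocked at fork node alpha ∈ conditioning set.
  P4: blocked at fork node alpha ∈ conditioning set.
  P5: blocked at fork node eta ∈ conditioning set.
  P6: blocked at fork node eta ∈ conditioning set.
  P7: blocked at fork node eta ∈ conditioning set.
  P8: blocked at fork node eta ∈ conditioning set.
{alpha, eta} contains no descendant of delta and blocks every backdoor path.
Every element of {alpha, eta} is needed (dropping alpha leaves P4 open; dropping eta leaves P8 open), so no proper subset is valid.
Among all size-2 subsets of the eligible variables, only {alpha, eta} blocks every backdoor path, so it is the unique smallest valid adjustment set.

{alpha, eta}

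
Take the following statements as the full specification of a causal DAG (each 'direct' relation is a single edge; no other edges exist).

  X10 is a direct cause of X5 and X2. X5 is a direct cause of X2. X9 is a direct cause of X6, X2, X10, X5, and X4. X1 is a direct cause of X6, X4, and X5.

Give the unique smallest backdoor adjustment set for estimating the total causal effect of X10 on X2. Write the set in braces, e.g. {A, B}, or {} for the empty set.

{X9}

Variables eligible for adjustment (non-descendants of X10, excluding X10 and X2): {X1, X4, X6, X9}.
Backdoor paths from X10 to X2:
  P1: X10 <- X9 -> X6 <- X1 -> X5 -> X2
  P2: X10 <- X9 -> X5 -> X2
  P3: X10 <- X9 -> X2
  P4: X10 <- X9 -> X4 <- X1 -> X5 -> X2
The empty set is not sufficient: P2 (X10 <- X9 -> X5 -> X2) has no collider blocking it and no conditioned non-collider, so it is open.
Try {X9}:
  P1: blocked at fork node X9 ∈ conditioning set.
  P2: blocked at fork node X9 ∈ conditioning set.
  P3: blocked at fork node X9 ∈ conditioning set.
  P4: blocked at fork node X9 ∈ conditioning set.
{X9} contains no descendant of X10 and blocks every backdoor path.
No other singleton works — e.g. {X1} leaves P2 open — so {X9} is the unique smallest valid adjustment set.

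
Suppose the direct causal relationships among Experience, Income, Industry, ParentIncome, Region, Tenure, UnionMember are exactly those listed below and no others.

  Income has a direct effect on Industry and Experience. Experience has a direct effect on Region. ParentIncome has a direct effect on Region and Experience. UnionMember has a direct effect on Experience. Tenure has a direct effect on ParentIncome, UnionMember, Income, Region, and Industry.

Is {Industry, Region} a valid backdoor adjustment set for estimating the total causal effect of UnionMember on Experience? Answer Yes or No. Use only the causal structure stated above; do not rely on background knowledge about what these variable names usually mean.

Backdoor paths from UnionMember to Experience (paths whose first edge points into UnionMember):
  P1: UnionMember <- Tenure -> ParentIncome -> Experience
  P2: UnionMember <- Tenure -> ParentIncome -> Region <- Experience
  P3: UnionMember <- Tenure -> Income -> Experience
  P4: UnionMember <- Tenure -> Industry <- Income -> Experience
  P5: UnionMember <- Tenure -> Region <- ParentIncome -> Experience
  P6: UnionMember <- Tenure -> Region <- Experience
Condition 1 (no descendant of UnionMember in the set): FAILS — Region is a descendant of UnionMember.
Condition 2 (every backdoor path blocked by {Industry, Region}):
  P1: open — no interior node is in the conditioning set.
  P2: open — collider(s) Region are conditioned on (or have a conditioned descendant) and no non-collider on the path is in the set.
  P3: open — no interior node is in the conditioning set.
  P4: open — collider(s) Industry are conditioned on (or have a conditioned descendant) and no non-collider on the path is in the set.
  P5: open — collider(s) Region are conditioned on (or have a conditioned descendant) and no non-collider on the path is in the set.
  P6: open — collider(s) Region are conditioned on (or have a conditioned descendant) and no non-collider on the path is in the set.
{Industry, Region} does not satisfy the backdoor criterion.

No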